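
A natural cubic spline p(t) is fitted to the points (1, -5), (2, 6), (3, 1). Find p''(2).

Put m_i = p'' at the i-th knot. Here h = (1, 1) and Δ = (11, -5), so the interior equations h_(i-1)·m_(i-1) + 2(h_(i-1)+h_i)·m_i + h_i·m_(i+1) = 6(Δ_i − Δ_(i-1)) read
  1·m_0 + 4·m_1 + 1·m_2 = 6(Δ_1 - Δ_0) = -96
Natural end conditions: m_0 = m_2 = 0.
Solving the tridiagonal system: m_0 = 0, m_1 = -24, m_2 = 0.

-24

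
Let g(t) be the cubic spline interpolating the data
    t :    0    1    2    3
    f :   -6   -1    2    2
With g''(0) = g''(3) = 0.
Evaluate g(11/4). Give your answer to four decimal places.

2.1563

Put M_i = g'' at the i-th knot. Here h = (1, 1, 1) and Δ = (5, 3, 0), so the interior equations h_(i-1)·M_(i-1) + 2(h_(i-1)+h_i)·M_i + h_i·M_(i+1) = 6(Δ_i − Δ_(i-1)) read
  1·M_0 + 4·M_1 + 1·M_2 = 6(Δ_1 - Δ_0) = -12
  1·M_1 + 4·M_2 + 1·M_3 = 6(Δ_2 - Δ_1) = -18
Natural end conditions: M_0 = M_3 = 0.
Solving the tridiagonal system: M_0 = 0, M_1 = -2, M_2 = -4, M_3 = 0.
On [2, 3], g(t) = 2 + 4/3·(t - 2) - 2·(t - 2)² + 2/3·(t - 2)³.
With (t - 2) = 3/4: g(11/4) = 69/32.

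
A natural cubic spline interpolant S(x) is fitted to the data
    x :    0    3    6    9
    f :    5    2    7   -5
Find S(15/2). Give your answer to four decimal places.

Write M_i for S''(x_i). With h_i = 3, 3, 3 and divided differences Δ_i = -1, 5/3, -4, the continuity of S' gives the tridiagonal system
  3·M_0 + 12·M_1 + 3·M_2 = 6(Δ_1 - Δ_0) = 16
  3·M_1 + 12·M_2 + 3·M_3 = 6(Δ_2 - Δ_1) = -34
Natural end conditions: M_0 = M_3 = 0.
Solving the tridiagonal system: M_0 = 0, M_1 = 98/45, M_2 = -152/45, M_3 = 0.
On [6, 9], S(x) = 7 - 28/45·(x - 6) - 76/45·(x - 6)² + 76/405·(x - 6)³.
With (x - 6) = 3/2: S(15/2) = 29/10.

2.9000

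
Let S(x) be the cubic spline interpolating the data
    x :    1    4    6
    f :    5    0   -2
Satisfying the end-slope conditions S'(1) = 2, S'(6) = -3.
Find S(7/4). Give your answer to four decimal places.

5.2594

Put M_i = S'' at the i-th knot. Here h = (3, 2) and Δ = (-5/3, -1), so the interior equations h_(i-1)·M_(i-1) + 2(h_(i-1)+h_i)·M_i + h_i·M_(i+1) = 6(Δ_i − Δ_(i-1)) read
  3·M_0 + 10·M_1 + 2·M_2 = 6(Δ_1 - Δ_0) = 4
Clamped end conditions give two more equations: 2h_0·M_0 + h_0·M_1 = 6(Δ_0 - S'(1)) = -22 and h_1·M_1 + 2h_1·M_2 = 6(S'(6) - Δ_1) = -12.
Solving: M_0 = -76/15, M_1 = 14/5, M_2 = -22/5.
On [1, 4], S(x) = 5 + 2·(x - 1) - 38/15·(x - 1)² + 59/135·(x - 1)³.
With (x - 1) = 3/4: S(7/4) = 1683/320.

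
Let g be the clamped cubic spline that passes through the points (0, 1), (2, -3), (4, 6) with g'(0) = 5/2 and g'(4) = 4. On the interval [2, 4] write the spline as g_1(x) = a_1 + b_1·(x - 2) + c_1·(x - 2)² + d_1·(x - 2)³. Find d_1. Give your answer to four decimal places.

Put σ_i = g'' at the i-th knot. Here h = (2, 2) and Δ = (-2, 9/2), so the interior equations h_(i-1)·σ_(i-1) + 2(h_(i-1)+h_i)·σ_i + h_i·σ_(i+1) = 6(Δ_i − Δ_(i-1)) read
  2·σ_0 + 8·σ_1 + 2·σ_2 = 6(Δ_1 - Δ_0) = 39
Clamped end conditions give two more equations: 2h_0·σ_0 + h_0·σ_1 = 6(Δ_0 - g'(0)) = -27 and h_1·σ_1 + 2h_1·σ_2 = 6(g'(4) - Δ_1) = -3.
Solving: σ_0 = -45/4, σ_1 = 9, σ_2 = -21/4.
On [2, 4], with g_1(x) = a_1 + b_1·(x - 2) + c_1·(x - 2)² + d_1·(x - 2)³: c_1 = σ_1/2 = 9/2, d_1 = (σ_2 - σ_1)/(6h_1) = -19/16, b_1 = Δ_1 - h_1(2σ_1 + σ_2)/6 = 1/4.

-1.1875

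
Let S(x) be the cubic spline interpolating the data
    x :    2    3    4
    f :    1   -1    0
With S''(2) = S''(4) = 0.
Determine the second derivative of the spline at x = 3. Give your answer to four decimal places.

With M_i denoting the second derivative at x_i, h_i = 1, 1, and Δ_i = (y_(i+1) − y_i)/h_i = -2, 1:
  1·M_0 + 4·M_1 + 1·M_2 = 6(Δ_1 - Δ_0) = 18
Natural end conditions: M_0 = M_2 = 0.
Forward elimination and back-substitution give M_0 = 0, M_1 = 9/2, M_2 = 0.

4.5000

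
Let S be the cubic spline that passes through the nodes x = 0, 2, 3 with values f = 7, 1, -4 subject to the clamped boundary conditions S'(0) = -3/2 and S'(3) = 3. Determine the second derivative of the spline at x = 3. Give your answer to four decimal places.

Write m_i for S''(x_i). With h_i = 2, 1 and divided differences Δ_i = -3, -5, the continuity of S' gives the tridiagonal system
  2·m_0 + 6·m_1 + 1·m_2 = 6(Δ_1 - Δ_0) = -12
Clamped end conditions give two more equations: 2h_0·m_0 + h_0·m_1 = 6(Δ_0 - S'(0)) = -9 and h_1·m_1 + 2h_1·m_2 = 6(S'(3) - Δ_1) = 48.
Solving: m_0 = 5/4, m_1 = -7, m_2 = 55/2.

27.5000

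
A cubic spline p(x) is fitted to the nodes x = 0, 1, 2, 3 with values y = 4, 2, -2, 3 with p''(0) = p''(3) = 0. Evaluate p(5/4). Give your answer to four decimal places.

0.7781

Write M_i for p''(x_i). With h_i = 1, 1, 1 and divided differences Δ_i = -2, -4, 5, the continuity of p' gives the tridiagonal system
  1·M_0 + 4·M_1 + 1·M_2 = 6(Δ_1 - Δ_0) = -12
  1·M_1 + 4·M_2 + 1·M_3 = 6(Δ_2 - Δ_1) = 54
Natural end conditions: M_0 = M_3 = 0.
Solving the tridiagonal system: M_0 = 0, M_1 = -34/5, M_2 = 76/5, M_3 = 0.
On [1, 2], p(x) = 2 - 64/15·(x - 1) - 17/5·(x - 1)² + 11/3·(x - 1)³.
With (x - 1) = 1/4: p(5/4) = 249/320.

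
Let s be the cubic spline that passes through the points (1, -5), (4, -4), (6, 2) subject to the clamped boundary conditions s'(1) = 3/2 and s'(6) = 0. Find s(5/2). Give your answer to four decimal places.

With m_i denoting the second derivative at x_i, h_i = 3, 2, and Δ_i = (y_(i+1) − y_i)/h_i = 1/3, 3:
  3·m_0 + 10·m_1 + 2·m_2 = 6(Δ_1 - Δ_0) = 16
Clamped end conditions give two more equations: 2h_0·m_0 + h_0·m_1 = 6(Δ_0 - s'(1)) = -7 and h_1·m_1 + 2h_1·m_2 = 6(s'(6) - Δ_1) = -18.
Solving: m_0 = -46/15, m_1 = 19/5, m_2 = -32/5.
On [1, 4], s(x) = -5 + 3/2·(x - 1) - 23/15·(x - 1)² + 103/270·(x - 1)³.
With (x - 1) = 3/2: s(5/2) = -393/80.

-4.9125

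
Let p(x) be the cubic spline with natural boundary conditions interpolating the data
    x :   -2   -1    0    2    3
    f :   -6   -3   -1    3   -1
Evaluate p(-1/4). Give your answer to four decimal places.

With M_i denoting the second derivative at x_i, h_i = 1, 1, 2, 1, and Δ_i = (y_(i+1) − y_i)/h_i = 3, 2, 2, -4:
  1·M_0 + 4·M_1 + 1·M_2 = 6(Δ_1 - Δ_0) = -6
  1·M_1 + 6·M_2 + 2·M_3 = 6(Δ_2 - Δ_1) = 0
  2·M_2 + 6·M_3 + 1·M_4 = 6(Δ_3 - Δ_2) = -36
Natural end conditions: M_0 = M_4 = 0.
Solving the tridiagonal system: M_0 = 0, M_1 = -132/61, M_2 = 162/61, M_3 = -420/61, M_4 = 0.
On [-1, 0], p(x) = -3 + 139/61·(x + 1) - 66/61·(x + 1)² + 49/61·(x + 1)³.
With (x + 1) = 3/4: p(-1/4) = -6093/3904.

-1.5607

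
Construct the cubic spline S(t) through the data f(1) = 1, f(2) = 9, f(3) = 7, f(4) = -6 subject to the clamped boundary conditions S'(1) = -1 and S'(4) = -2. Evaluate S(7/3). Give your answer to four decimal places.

Write m_i for S''(x_i). With h_i = 1, 1, 1 and divided differences Δ_i = 8, -2, -13, the continuity of S' gives the tridiagonal system
  1·m_0 + 4·m_1 + 1·m_2 = 6(Δ_1 - Δ_0) = -60
  1·m_1 + 4·m_2 + 1·m_3 = 6(Δ_2 - Δ_1) = -66
Clamped end conditions give two more equations: 2h_0·m_0 + h_0·m_1 = 6(Δ_0 - S'(1)) = 54 and h_2·m_2 + 2h_2·m_3 = 6(S'(4) - Δ_2) = 66.
Solving: m_0 = 542/15, m_1 = -274/15, m_2 = -346/15, m_3 = 668/15.
On [2, 3], S(t) = 9 + 119/15·(t - 2) - 137/15·(t - 2)² - 4/5·(t - 2)³.
With (t - 2) = 1/3: S(7/3) = 53/5.

10.6000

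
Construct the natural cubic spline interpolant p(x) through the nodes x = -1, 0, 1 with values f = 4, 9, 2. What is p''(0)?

-18

With m_i denoting the second derivative at x_i, h_i = 1, 1, and Δ_i = (y_(i+1) − y_i)/h_i = 5, -7:
  1·m_0 + 4·m_1 + 1·m_2 = 6(Δ_1 - Δ_0) = -72
Natural end conditions: m_0 = m_2 = 0.
Solving the tridiagonal system: m_0 = 0, m_1 = -18, m_2 = 0.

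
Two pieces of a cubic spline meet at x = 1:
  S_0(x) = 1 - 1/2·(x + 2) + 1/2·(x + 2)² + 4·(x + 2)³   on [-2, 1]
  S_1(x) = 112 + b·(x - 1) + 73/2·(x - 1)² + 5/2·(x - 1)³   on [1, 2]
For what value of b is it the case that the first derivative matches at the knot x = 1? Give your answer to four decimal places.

110.5000

S_0'(x) = -1/2 + 1·(x + 2) + 12·(x + 2)², so S_0'(1) = 221/2. On the right, S_1'(1) = b, so b = 221/2.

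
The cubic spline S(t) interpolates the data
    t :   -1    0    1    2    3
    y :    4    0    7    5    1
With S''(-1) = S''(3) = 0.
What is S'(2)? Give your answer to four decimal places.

-4.6071

Put σ_i = S'' at the i-th knot. Here h = (1, 1, 1, 1) and Δ = (-4, 7, -2, -4), so the interior equations h_(i-1)·σ_(i-1) + 2(h_(i-1)+h_i)·σ_i + h_i·σ_(i+1) = 6(Δ_i − Δ_(i-1)) read
  1·σ_0 + 4·σ_1 + 1·σ_2 = 6(Δ_1 - Δ_0) = 66
  1·σ_1 + 4·σ_2 + 1·σ_3 = 6(Δ_2 - Δ_1) = -54
  1·σ_2 + 4·σ_3 + 1·σ_4 = 6(Δ_3 - Δ_2) = -12
Natural end conditions: σ_0 = σ_4 = 0.
Solving the tridiagonal system: σ_0 = 0, σ_1 = 597/28, σ_2 = -135/7, σ_3 = 51/28, σ_4 = 0.
On [2, 3], S'(t) = b_3 + 2c_3·(t - 2) + 3d_3·(t - 2)² with b_3 = Δ_3 - h_3(2σ_3 + σ_4)/6 = -129/28, c_3 = σ_3/2 = 51/56, d_3 = (σ_4 - σ_3)/(6h_3) = -17/56. So S'(2) = -129/28.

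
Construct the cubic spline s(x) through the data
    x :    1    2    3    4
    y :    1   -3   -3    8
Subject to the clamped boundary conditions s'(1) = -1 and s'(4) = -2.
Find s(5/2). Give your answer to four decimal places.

-4.9167

With σ_i denoting the second derivative at x_i, h_i = 1, 1, 1, and Δ_i = (y_(i+1) − y_i)/h_i = -4, 0, 11:
  1·σ_0 + 4·σ_1 + 1·σ_2 = 6(Δ_1 - Δ_0) = 24
  1·σ_1 + 4·σ_2 + 1·σ_3 = 6(Δ_2 - Δ_1) = 66
Clamped end conditions give two more equations: 2h_0·σ_0 + h_0·σ_1 = 6(Δ_0 - s'(1)) = -18 and h_2·σ_2 + 2h_2·σ_3 = 6(s'(4) - Δ_2) = -78.
Solving the tridiagonal system: σ_0 = -142/15, σ_1 = 14/15, σ_2 = 446/15, σ_3 = -808/15.
On [2, 3], s(x) = -3 - 79/15·(x - 2) + 7/15·(x - 2)² + 24/5·(x - 2)³.
With (x - 2) = 1/2: s(5/2) = -59/12.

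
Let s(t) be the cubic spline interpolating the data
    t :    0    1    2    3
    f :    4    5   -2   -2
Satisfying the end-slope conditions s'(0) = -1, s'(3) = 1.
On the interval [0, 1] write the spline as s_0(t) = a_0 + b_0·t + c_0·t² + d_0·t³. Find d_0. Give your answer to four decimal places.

-6.0667

Let m_i = s''(x_i). Step sizes h_i = 1, 1, 1; slopes of the chords Δ_i = (y_(i+1) - y_i)/h_i = 1, -7, 0.
  1·m_0 + 4·m_1 + 1·m_2 = 6(Δ_1 - Δ_0) = -48
  1·m_1 + 4·m_2 + 1·m_3 = 6(Δ_2 - Δ_1) = 42
Clamped end conditions give two more equations: 2h_0·m_0 + h_0·m_1 = 6(Δ_0 - s'(0)) = 12 and h_2·m_2 + 2h_2·m_3 = 6(s'(3) - Δ_2) = 6.
Hence m_0 = 242/15, m_1 = -304/15, m_2 = 254/15, m_3 = -82/15.
On [0, 1], with s_0(t) = a_0 + b_0·t + c_0·t² + d_0·t³: c_0 = m_0/2 = 121/15, d_0 = (m_1 - m_0)/(6h_0) = -91/15, b_0 = Δ_0 - h_0(2m_0 + m_1)/6 = -1.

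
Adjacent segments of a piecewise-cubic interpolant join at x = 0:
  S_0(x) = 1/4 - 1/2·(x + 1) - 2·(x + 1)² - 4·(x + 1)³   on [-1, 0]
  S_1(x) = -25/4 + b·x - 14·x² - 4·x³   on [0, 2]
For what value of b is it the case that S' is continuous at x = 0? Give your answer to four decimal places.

S_0'(x) = -1/2 - 4·(x + 1) - 12·(x + 1)², so S_0'(0) = -33/2. On the right, S_1'(0) = b, so b = -33/2.

-16.5000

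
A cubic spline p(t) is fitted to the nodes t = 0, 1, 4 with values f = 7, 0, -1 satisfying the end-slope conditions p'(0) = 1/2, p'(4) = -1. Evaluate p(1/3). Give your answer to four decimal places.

5.8565

With m_i denoting the second derivative at x_i, h_i = 1, 3, and Δ_i = (y_(i+1) − y_i)/h_i = -7, -1/3:
  1·m_0 + 8·m_1 + 3·m_2 = 6(Δ_1 - Δ_0) = 40
Clamped end conditions give two more equations: 2h_0·m_0 + h_0·m_1 = 6(Δ_0 - p'(0)) = -45 and h_1·m_1 + 2h_1·m_2 = 6(p'(4) - Δ_1) = -4.
Solving the tridiagonal system: m_0 = -223/8, m_1 = 43/4, m_2 = -145/24.
On [0, 1], p(t) = 7 + 1/2·t - 223/16·t² + 103/16·t³.
With t = 1/3: p(1/3) = 1265/216.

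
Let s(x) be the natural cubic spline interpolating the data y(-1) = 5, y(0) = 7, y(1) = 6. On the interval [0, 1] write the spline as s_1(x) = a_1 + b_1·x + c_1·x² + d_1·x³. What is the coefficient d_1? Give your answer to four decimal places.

0.7500

Put M_i = s'' at the i-th knot. Here h = (1, 1) and Δ = (2, -1), so the interior equations h_(i-1)·M_(i-1) + 2(h_(i-1)+h_i)·M_i + h_i·M_(i+1) = 6(Δ_i − Δ_(i-1)) read
  1·M_0 + 4·M_1 + 1·M_2 = 6(Δ_1 - Δ_0) = -18
Natural end conditions: M_0 = M_2 = 0.
Hence M_0 = 0, M_1 = -9/2, M_2 = 0.
On [0, 1], with s_1(x) = a_1 + b_1·x + c_1·x² + d_1·x³: c_1 = M_1/2 = -9/4, d_1 = (M_2 - M_1)/(6h_1) = 3/4, b_1 = Δ_1 - h_1(2M_1 + M_2)/6 = 1/2.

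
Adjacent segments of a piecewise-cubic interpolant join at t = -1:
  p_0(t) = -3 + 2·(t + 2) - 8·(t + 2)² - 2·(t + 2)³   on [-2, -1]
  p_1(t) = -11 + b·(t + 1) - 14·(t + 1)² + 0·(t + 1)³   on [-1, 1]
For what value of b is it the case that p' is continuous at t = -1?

-20

p_0'(t) = 2 - 16·(t + 2) - 6·(t + 2)², so p_0'(-1) = -20. On the right, p_1'(-1) = b, so b = -20.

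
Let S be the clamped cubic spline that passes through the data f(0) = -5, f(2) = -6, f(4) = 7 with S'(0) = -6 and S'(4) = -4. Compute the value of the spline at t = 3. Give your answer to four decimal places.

3.2500

Put σ_i = S'' at the i-th knot. Here h = (2, 2) and Δ = (-1/2, 13/2), so the interior equations h_(i-1)·σ_(i-1) + 2(h_(i-1)+h_i)·σ_i + h_i·σ_(i+1) = 6(Δ_i − Δ_(i-1)) read
  2·σ_0 + 8·σ_1 + 2·σ_2 = 6(Δ_1 - Δ_0) = 42
Clamped end conditions give two more equations: 2h_0·σ_0 + h_0·σ_1 = 6(Δ_0 - S'(0)) = 33 and h_1·σ_1 + 2h_1·σ_2 = 6(S'(4) - Δ_1) = -63.
Solving the tridiagonal system: σ_0 = 7/2, σ_1 = 19/2, σ_2 = -41/2.
On [2, 4], S(t) = -6 + 7·(t - 2) + 19/4·(t - 2)² - 5/2·(t - 2)³.
With (t - 2) = 1: S(3) = 13/4.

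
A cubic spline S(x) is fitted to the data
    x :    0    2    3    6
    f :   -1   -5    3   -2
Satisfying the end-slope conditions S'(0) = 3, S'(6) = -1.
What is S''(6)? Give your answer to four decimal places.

Write M_i for S''(x_i). With h_i = 2, 1, 3 and divided differences Δ_i = -2, 8, -5/3, the continuity of S' gives the tridiagonal system
  2·M_0 + 6·M_1 + 1·M_2 = 6(Δ_1 - Δ_0) = 60
  1·M_1 + 8·M_2 + 3·M_3 = 6(Δ_2 - Δ_1) = -58
Clamped end conditions give two more equations: 2h_0·M_0 + h_0·M_1 = 6(Δ_0 - S'(0)) = -30 and h_2·M_2 + 2h_2·M_3 = 6(S'(6) - Δ_2) = 4.
Forward elimination and back-substitution give M_0 = -340/21, M_1 = 365/21, M_2 = -250/21, M_3 = 139/21.

6.6190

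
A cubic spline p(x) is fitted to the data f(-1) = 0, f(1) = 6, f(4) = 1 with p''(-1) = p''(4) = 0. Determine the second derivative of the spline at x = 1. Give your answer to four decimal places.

Put σ_i = p'' at the i-th knot. Here h = (2, 3) and Δ = (3, -5/3), so the interior equations h_(i-1)·σ_(i-1) + 2(h_(i-1)+h_i)·σ_i + h_i·σ_(i+1) = 6(Δ_i − Δ_(i-1)) read
  2·σ_0 + 10·σ_1 + 3·σ_2 = 6(Δ_1 - Δ_0) = -28
Natural end conditions: σ_0 = σ_2 = 0.
Solving the tridiagonal system: σ_0 = 0, σ_1 = -14/5, σ_2 = 0.

-2.8000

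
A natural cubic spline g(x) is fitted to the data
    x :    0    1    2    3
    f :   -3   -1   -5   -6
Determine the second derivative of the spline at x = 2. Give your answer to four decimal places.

Write M_i for g''(x_i). With h_i = 1, 1, 1 and divided differences Δ_i = 2, -4, -1, the continuity of g' gives the tridiagonal system
  1·M_0 + 4·M_1 + 1·M_2 = 6(Δ_1 - Δ_0) = -36
  1·M_1 + 4·M_2 + 1·M_3 = 6(Δ_2 - Δ_1) = 18
Natural end conditions: M_0 = M_3 = 0.
Hence M_0 = 0, M_1 = -54/5, M_2 = 36/5, M_3 = 0.

7.2000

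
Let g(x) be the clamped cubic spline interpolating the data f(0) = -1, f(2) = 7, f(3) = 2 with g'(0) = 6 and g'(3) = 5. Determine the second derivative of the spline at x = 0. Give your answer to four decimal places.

Write m_i for g''(x_i). With h_i = 2, 1 and divided differences Δ_i = 4, -5, the continuity of g' gives the tridiagonal system
  2·m_0 + 6·m_1 + 1·m_2 = 6(Δ_1 - Δ_0) = -54
Clamped end conditions give two more equations: 2h_0·m_0 + h_0·m_1 = 6(Δ_0 - g'(0)) = -12 and h_1·m_1 + 2h_1·m_2 = 6(g'(3) - Δ_1) = 60.
Forward elimination and back-substitution give m_0 = 17/3, m_1 = -52/3, m_2 = 116/3.

5.6667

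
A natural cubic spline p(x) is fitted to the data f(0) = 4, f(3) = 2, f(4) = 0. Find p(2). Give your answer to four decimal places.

3.2222

Let M_i = p''(x_i). Step sizes h_i = 3, 1; slopes of the chords Δ_i = (y_(i+1) - y_i)/h_i = -2/3, -2.
  3·M_0 + 8·M_1 + 1·M_2 = 6(Δ_1 - Δ_0) = -8
Natural end conditions: M_0 = M_2 = 0.
Forward elimination and back-substitution give M_0 = 0, M_1 = -1, M_2 = 0.
On [0, 3], p(x) = 4 - 1/6·x + 0·x² - 1/18·x³.
With x = 2: p(2) = 29/9.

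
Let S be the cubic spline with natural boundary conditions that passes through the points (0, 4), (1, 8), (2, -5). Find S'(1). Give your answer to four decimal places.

-4.5000

Put σ_i = S'' at the i-th knot. Here h = (1, 1) and Δ = (4, -13), so the interior equations h_(i-1)·σ_(i-1) + 2(h_(i-1)+h_i)·σ_i + h_i·σ_(i+1) = 6(Δ_i − Δ_(i-1)) read
  1·σ_0 + 4·σ_1 + 1·σ_2 = 6(Δ_1 - Δ_0) = -102
Natural end conditions: σ_0 = σ_2 = 0.
Solving: σ_0 = 0, σ_1 = -51/2, σ_2 = 0.
On [1, 2], S'(x) = b_1 + 2c_1·(x - 1) + 3d_1·(x - 1)² with b_1 = Δ_1 - h_1(2σ_1 + σ_2)/6 = -9/2, c_1 = σ_1/2 = -51/4, d_1 = (σ_2 - σ_1)/(6h_1) = 17/4. So S'(1) = -9/2.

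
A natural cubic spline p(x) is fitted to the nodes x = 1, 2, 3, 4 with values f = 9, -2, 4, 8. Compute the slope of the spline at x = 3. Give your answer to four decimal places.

7.3333

Let σ_i = p''(x_i). Step sizes h_i = 1, 1, 1; slopes of the chords Δ_i = (y_(i+1) - y_i)/h_i = -11, 6, 4.
  1·σ_0 + 4·σ_1 + 1·σ_2 = 6(Δ_1 - Δ_0) = 102
  1·σ_1 + 4·σ_2 + 1·σ_3 = 6(Δ_2 - Δ_1) = -12
Natural end conditions: σ_0 = σ_3 = 0.
Forward elimination and back-substitution give σ_0 = 0, σ_1 = 28, σ_2 = -10, σ_3 = 0.
On [3, 4], p'(x) = b_2 + 2c_2·(x - 3) + 3d_2·(x - 3)² with b_2 = Δ_2 - h_2(2σ_2 + σ_3)/6 = 22/3, c_2 = σ_2/2 = -5, d_2 = (σ_3 - σ_2)/(6h_2) = 5/3. So p'(3) = 22/3.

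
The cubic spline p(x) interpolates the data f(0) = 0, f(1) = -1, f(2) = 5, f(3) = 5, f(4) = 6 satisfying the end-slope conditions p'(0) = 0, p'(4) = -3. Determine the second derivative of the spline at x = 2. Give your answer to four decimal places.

With M_i denoting the second derivative at x_i, h_i = 1, 1, 1, 1, and Δ_i = (y_(i+1) − y_i)/h_i = -1, 6, 0, 1:
  1·M_0 + 4·M_1 + 1·M_2 = 6(Δ_1 - Δ_0) = 42
  1·M_1 + 4·M_2 + 1·M_3 = 6(Δ_2 - Δ_1) = -36
  1·M_2 + 4·M_3 + 1·M_4 = 6(Δ_3 - Δ_2) = 6
Clamped end conditions give two more equations: 2h_0·M_0 + h_0·M_1 = 6(Δ_0 - p'(0)) = -6 and h_3·M_3 + 2h_3·M_4 = 6(p'(4) - Δ_3) = -24.
Solving: M_0 = -327/28, M_1 = 243/14, M_2 = -63/4, M_3 = 135/14, M_4 = -471/28.

-15.7500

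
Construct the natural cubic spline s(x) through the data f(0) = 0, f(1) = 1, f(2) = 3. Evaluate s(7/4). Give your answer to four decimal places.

2.4414

With M_i denoting the second derivative at x_i, h_i = 1, 1, and Δ_i = (y_(i+1) − y_i)/h_i = 1, 2:
  1·M_0 + 4·M_1 + 1·M_2 = 6(Δ_1 - Δ_0) = 6
Natural end conditions: M_0 = M_2 = 0.
Hence M_0 = 0, M_1 = 3/2, M_2 = 0.
On [1, 2], s(x) = 1 + 3/2·(x - 1) + 3/4·(x - 1)² - 1/4·(x - 1)³.
With (x - 1) = 3/4: s(7/4) = 625/256.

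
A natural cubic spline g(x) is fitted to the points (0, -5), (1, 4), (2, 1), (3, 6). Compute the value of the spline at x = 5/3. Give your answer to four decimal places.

Write m_i for g''(x_i). With h_i = 1, 1, 1 and divided differences Δ_i = 9, -3, 5, the continuity of g' gives the tridiagonal system
  1·m_0 + 4·m_1 + 1·m_2 = 6(Δ_1 - Δ_0) = -72
  1·m_1 + 4·m_2 + 1·m_3 = 6(Δ_2 - Δ_1) = 48
Natural end conditions: m_0 = m_3 = 0.
Forward elimination and back-substitution give m_0 = 0, m_1 = -112/5, m_2 = 88/5, m_3 = 0.
On [1, 2], g(x) = 4 + 23/15·(x - 1) - 56/5·(x - 1)² + 20/3·(x - 1)³.
With (x - 1) = 2/3: g(5/3) = 818/405.

2.0198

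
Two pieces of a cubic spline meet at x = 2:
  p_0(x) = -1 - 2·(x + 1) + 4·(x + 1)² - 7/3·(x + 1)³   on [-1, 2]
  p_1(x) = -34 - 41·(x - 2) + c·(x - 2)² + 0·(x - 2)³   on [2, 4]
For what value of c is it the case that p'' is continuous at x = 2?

-17

p_0''(x) = 8 - 14·(x + 1), so p_0''(2) = -34. On the right, p_1''(2) = 2c, so c = -17.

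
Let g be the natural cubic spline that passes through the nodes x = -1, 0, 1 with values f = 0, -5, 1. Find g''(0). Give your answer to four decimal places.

16.5000

Let m_i = g''(x_i). Step sizes h_i = 1, 1; slopes of the chords Δ_i = (y_(i+1) - y_i)/h_i = -5, 6.
  1·m_0 + 4·m_1 + 1·m_2 = 6(Δ_1 - Δ_0) = 66
Natural end conditions: m_0 = m_2 = 0.
Hence m_0 = 0, m_1 = 33/2, m_2 = 0.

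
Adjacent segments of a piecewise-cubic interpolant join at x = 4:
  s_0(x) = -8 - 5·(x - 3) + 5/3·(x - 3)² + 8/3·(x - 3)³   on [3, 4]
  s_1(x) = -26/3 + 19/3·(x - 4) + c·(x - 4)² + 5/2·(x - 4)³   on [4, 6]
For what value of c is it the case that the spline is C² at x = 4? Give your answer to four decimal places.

s_0''(x) = 10/3 + 16·(x - 3), so s_0''(4) = 58/3. On the right, s_1''(4) = 2c, so c = 29/3.

9.6667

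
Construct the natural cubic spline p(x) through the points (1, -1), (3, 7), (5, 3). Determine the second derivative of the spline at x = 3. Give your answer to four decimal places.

-4.5000

With M_i denoting the second derivative at x_i, h_i = 2, 2, and Δ_i = (y_(i+1) − y_i)/h_i = 4, -2:
  2·M_0 + 8·M_1 + 2·M_2 = 6(Δ_1 - Δ_0) = -36
Natural end conditions: M_0 = M_2 = 0.
Forward elimination and back-substitution give M_0 = 0, M_1 = -9/2, M_2 = 0.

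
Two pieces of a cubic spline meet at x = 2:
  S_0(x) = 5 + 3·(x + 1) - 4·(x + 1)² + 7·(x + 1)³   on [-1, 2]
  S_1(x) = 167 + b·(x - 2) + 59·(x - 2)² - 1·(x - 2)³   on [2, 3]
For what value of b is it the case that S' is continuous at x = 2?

S_0'(x) = 3 - 8·(x + 1) + 21·(x + 1)², so S_0'(2) = 168. On the right, S_1'(2) = b, so b = 168.

168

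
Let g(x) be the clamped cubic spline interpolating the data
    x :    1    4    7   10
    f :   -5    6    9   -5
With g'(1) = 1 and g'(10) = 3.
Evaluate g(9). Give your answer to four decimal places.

With M_i denoting the second derivative at x_i, h_i = 3, 3, 3, and Δ_i = (y_(i+1) − y_i)/h_i = 11/3, 1, -14/3:
  3·M_0 + 12·M_1 + 3·M_2 = 6(Δ_1 - Δ_0) = -16
  3·M_1 + 12·M_2 + 3·M_3 = 6(Δ_2 - Δ_1) = -34
Clamped end conditions give two more equations: 2h_0·M_0 + h_0·M_1 = 6(Δ_0 - g'(1)) = 16 and h_2·M_2 + 2h_2·M_3 = 6(g'(10) - Δ_2) = 46.
Solving: M_0 = 46/15, M_1 = -4/5, M_2 = -26/5, M_3 = 154/15.
On [7, 10], g(x) = 9 - 23/5·(x - 7) - 13/5·(x - 7)² + 116/135·(x - 7)³.
With (x - 7) = 2: g(9) = -503/135.

-3.7259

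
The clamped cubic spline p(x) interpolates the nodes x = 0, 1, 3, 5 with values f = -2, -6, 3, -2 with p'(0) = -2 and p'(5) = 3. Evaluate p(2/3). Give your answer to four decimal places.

With M_i denoting the second derivative at x_i, h_i = 1, 2, 2, and Δ_i = (y_(i+1) − y_i)/h_i = -4, 9/2, -5/2:
  1·M_0 + 6·M_1 + 2·M_2 = 6(Δ_1 - Δ_0) = 51
  2·M_1 + 8·M_2 + 2·M_3 = 6(Δ_2 - Δ_1) = -42
Clamped end conditions give two more equations: 2h_0·M_0 + h_0·M_1 = 6(Δ_0 - p'(0)) = -12 and h_2·M_2 + 2h_2·M_3 = 6(p'(5) - Δ_2) = 33.
Hence M_0 = -310/23, M_1 = 344/23, M_2 = -581/46, M_3 = 335/23.
On [0, 1], p(x) = -2 - 2·x - 155/23·x² + 109/23·x³.
With x = 2/3: p(2/3) = -3058/621.

-4.9243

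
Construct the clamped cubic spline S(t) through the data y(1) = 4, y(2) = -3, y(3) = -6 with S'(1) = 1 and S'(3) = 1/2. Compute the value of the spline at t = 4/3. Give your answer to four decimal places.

2.9167

Let m_i = S''(x_i). Step sizes h_i = 1, 1; slopes of the chords Δ_i = (y_(i+1) - y_i)/h_i = -7, -3.
  1·m_0 + 4·m_1 + 1·m_2 = 6(Δ_1 - Δ_0) = 24
Clamped end conditions give two more equations: 2h_0·m_0 + h_0·m_1 = 6(Δ_0 - S'(1)) = -48 and h_1·m_1 + 2h_1·m_2 = 6(S'(3) - Δ_1) = 21.
Solving the tridiagonal system: m_0 = -121/4, m_1 = 25/2, m_2 = 17/4.
On [1, 2], S(t) = 4 + 1·(t - 1) - 121/8·(t - 1)² + 57/8·(t - 1)³.
With (t - 1) = 1/3: S(4/3) = 35/12.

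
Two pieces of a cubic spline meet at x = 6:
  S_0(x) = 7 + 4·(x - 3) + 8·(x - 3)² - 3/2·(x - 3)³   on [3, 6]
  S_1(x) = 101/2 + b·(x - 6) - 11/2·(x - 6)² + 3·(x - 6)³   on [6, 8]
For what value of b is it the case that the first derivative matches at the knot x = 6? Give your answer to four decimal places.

11.5000

S_0'(x) = 4 + 16·(x - 3) - 9/2·(x - 3)², so S_0'(6) = 23/2. On the right, S_1'(6) = b, so b = 23/2.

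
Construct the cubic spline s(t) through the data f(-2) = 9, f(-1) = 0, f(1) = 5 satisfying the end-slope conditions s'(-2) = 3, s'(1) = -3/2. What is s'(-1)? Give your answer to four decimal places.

Put M_i = s'' at the i-th knot. Here h = (1, 2) and Δ = (-9, 5/2), so the interior equations h_(i-1)·M_(i-1) + 2(h_(i-1)+h_i)·M_i + h_i·M_(i+1) = 6(Δ_i − Δ_(i-1)) read
  1·M_0 + 6·M_1 + 2·M_2 = 6(Δ_1 - Δ_0) = 69
Clamped end conditions give two more equations: 2h_0·M_0 + h_0·M_1 = 6(Δ_0 - s'(-2)) = -72 and h_1·M_1 + 2h_1·M_2 = 6(s'(1) - Δ_1) = -24.
Solving the tridiagonal system: M_0 = -49, M_1 = 26, M_2 = -19.
On [-1, 1], s'(t) = b_1 + 2c_1·(t + 1) + 3d_1·(t + 1)² with b_1 = Δ_1 - h_1(2M_1 + M_2)/6 = -17/2, c_1 = M_1/2 = 13, d_1 = (M_2 - M_1)/(6h_1) = -15/4. So s'(-1) = -17/2.

-8.5000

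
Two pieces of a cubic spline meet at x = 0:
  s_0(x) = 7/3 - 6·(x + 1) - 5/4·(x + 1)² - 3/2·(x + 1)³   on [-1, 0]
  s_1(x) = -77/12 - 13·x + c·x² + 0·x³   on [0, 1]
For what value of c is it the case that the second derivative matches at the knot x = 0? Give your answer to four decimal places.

s_0''(x) = -5/2 - 9·(x + 1), so s_0''(0) = -23/2. On the right, s_1''(0) = 2c, so c = -23/4.

-5.7500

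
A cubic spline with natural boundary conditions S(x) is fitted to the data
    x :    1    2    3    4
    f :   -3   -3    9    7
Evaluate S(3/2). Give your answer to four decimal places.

-4.5500

Put M_i = S'' at the i-th knot. Here h = (1, 1, 1) and Δ = (0, 12, -2), so the interior equations h_(i-1)·M_(i-1) + 2(h_(i-1)+h_i)·M_i + h_i·M_(i+1) = 6(Δ_i − Δ_(i-1)) read
  1·M_0 + 4·M_1 + 1·M_2 = 6(Δ_1 - Δ_0) = 72
  1·M_1 + 4·M_2 + 1·M_3 = 6(Δ_2 - Δ_1) = -84
Natural end conditions: M_0 = M_3 = 0.
Solving: M_0 = 0, M_1 = 124/5, M_2 = -136/5, M_3 = 0.
On [1, 2], S(x) = -3 - 62/15·(x - 1) + 0·(x - 1)² + 62/15·(x - 1)³.
With (x - 1) = 1/2: S(3/2) = -91/20.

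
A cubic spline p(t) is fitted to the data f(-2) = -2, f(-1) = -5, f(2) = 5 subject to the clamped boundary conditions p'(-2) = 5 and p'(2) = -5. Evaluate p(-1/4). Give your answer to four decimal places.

Put σ_i = p'' at the i-th knot. Here h = (1, 3) and Δ = (-3, 10/3), so the interior equations h_(i-1)·σ_(i-1) + 2(h_(i-1)+h_i)·σ_i + h_i·σ_(i+1) = 6(Δ_i − Δ_(i-1)) read
  1·σ_0 + 8·σ_1 + 3·σ_2 = 6(Δ_1 - Δ_0) = 38
Clamped end conditions give two more equations: 2h_0·σ_0 + h_0·σ_1 = 6(Δ_0 - p'(-2)) = -48 and h_1·σ_1 + 2h_1·σ_2 = 6(p'(2) - Δ_1) = -50.
Hence σ_0 = -125/4, σ_1 = 29/2, σ_2 = -187/12.
On [-1, 2], p(t) = -5 - 27/8·(t + 1) + 29/4·(t + 1)² - 361/216·(t + 1)³.
With (t + 1) = 3/4: p(-1/4) = -2129/512.

-4.1582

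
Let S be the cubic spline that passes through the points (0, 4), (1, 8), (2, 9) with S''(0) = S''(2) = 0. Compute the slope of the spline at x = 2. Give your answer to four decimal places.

0.2500

Put m_i = S'' at the i-th knot. Here h = (1, 1) and Δ = (4, 1), so the interior equations h_(i-1)·m_(i-1) + 2(h_(i-1)+h_i)·m_i + h_i·m_(i+1) = 6(Δ_i − Δ_(i-1)) read
  1·m_0 + 4·m_1 + 1·m_2 = 6(Δ_1 - Δ_0) = -18
Natural end conditions: m_0 = m_2 = 0.
Hence m_0 = 0, m_1 = -9/2, m_2 = 0.
On [1, 2], S'(x) = b_1 + 2c_1·(x - 1) + 3d_1·(x - 1)² with b_1 = Δ_1 - h_1(2m_1 + m_2)/6 = 5/2, c_1 = m_1/2 = -9/4, d_1 = (m_2 - m_1)/(6h_1) = 3/4. So S'(2) = 1/4.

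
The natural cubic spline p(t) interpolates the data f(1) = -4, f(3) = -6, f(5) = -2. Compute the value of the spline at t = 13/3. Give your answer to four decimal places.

Write m_i for p''(x_i). With h_i = 2, 2 and divided differences Δ_i = -1, 2, the continuity of p' gives the tridiagonal system
  2·m_0 + 8·m_1 + 2·m_2 = 6(Δ_1 - Δ_0) = 18
Natural end conditions: m_0 = m_2 = 0.
Solving the tridiagonal system: m_0 = 0, m_1 = 9/4, m_2 = 0.
On [3, 5], p(t) = -6 + 1/2·(t - 3) + 9/8·(t - 3)² - 3/16·(t - 3)³.
With (t - 3) = 4/3: p(13/3) = -34/9.

-3.7778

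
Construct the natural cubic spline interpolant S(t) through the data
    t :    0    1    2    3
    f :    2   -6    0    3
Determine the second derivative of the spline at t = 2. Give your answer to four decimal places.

Let M_i = S''(x_i). Step sizes h_i = 1, 1, 1; slopes of the chords Δ_i = (y_(i+1) - y_i)/h_i = -8, 6, 3.
  1·M_0 + 4·M_1 + 1·M_2 = 6(Δ_1 - Δ_0) = 84
  1·M_1 + 4·M_2 + 1·M_3 = 6(Δ_2 - Δ_1) = -18
Natural end conditions: M_0 = M_3 = 0.
Hence M_0 = 0, M_1 = 118/5, M_2 = -52/5, M_3 = 0.

-10.4000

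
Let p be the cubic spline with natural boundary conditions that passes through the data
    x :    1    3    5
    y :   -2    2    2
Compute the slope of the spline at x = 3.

Put M_i = p'' at the i-th knot. Here h = (2, 2) and Δ = (2, 0), so the interior equations h_(i-1)·M_(i-1) + 2(h_(i-1)+h_i)·M_i + h_i·M_(i+1) = 6(Δ_i − Δ_(i-1)) read
  2·M_0 + 8·M_1 + 2·M_2 = 6(Δ_1 - Δ_0) = -12
Natural end conditions: M_0 = M_2 = 0.
Solving: M_0 = 0, M_1 = -3/2, M_2 = 0.
On [3, 5], p'(x) = b_1 + 2c_1·(x - 3) + 3d_1·(x - 3)² with b_1 = Δ_1 - h_1(2M_1 + M_2)/6 = 1, c_1 = M_1/2 = -3/4, d_1 = (M_2 - M_1)/(6h_1) = 1/8. So p'(3) = 1.

1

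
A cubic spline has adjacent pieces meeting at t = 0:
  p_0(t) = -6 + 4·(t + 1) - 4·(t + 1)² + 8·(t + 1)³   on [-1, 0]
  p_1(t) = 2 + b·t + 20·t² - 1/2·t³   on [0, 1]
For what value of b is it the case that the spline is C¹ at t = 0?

p_0'(t) = 4 - 8·(t + 1) + 24·(t + 1)², so p_0'(0) = 20. On the right, p_1'(0) = b, so b = 20.

20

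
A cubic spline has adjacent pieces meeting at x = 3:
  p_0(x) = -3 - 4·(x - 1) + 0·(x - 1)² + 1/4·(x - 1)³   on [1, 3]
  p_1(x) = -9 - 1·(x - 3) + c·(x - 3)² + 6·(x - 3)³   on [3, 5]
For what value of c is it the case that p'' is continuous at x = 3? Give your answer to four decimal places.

1.5000

p_0''(x) = 0 + 3/2·(x - 1), so p_0''(3) = 3. On the right, p_1''(3) = 2c, so c = 3/2.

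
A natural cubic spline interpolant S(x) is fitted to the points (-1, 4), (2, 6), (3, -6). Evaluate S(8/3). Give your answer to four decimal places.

-1.5309

Write m_i for S''(x_i). With h_i = 3, 1 and divided differences Δ_i = 2/3, -12, the continuity of S' gives the tridiagonal system
  3·m_0 + 8·m_1 + 1·m_2 = 6(Δ_1 - Δ_0) = -76
Natural end conditions: m_0 = m_2 = 0.
Forward elimination and back-substitution give m_0 = 0, m_1 = -19/2, m_2 = 0.
On [2, 3], S(x) = 6 - 53/6·(x - 2) - 19/4·(x - 2)² + 19/12·(x - 2)³.
With (x - 2) = 2/3: S(8/3) = -124/81.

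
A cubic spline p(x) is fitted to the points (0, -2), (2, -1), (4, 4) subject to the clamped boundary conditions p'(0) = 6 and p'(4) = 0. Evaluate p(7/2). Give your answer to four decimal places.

With m_i denoting the second derivative at x_i, h_i = 2, 2, and Δ_i = (y_(i+1) − y_i)/h_i = 1/2, 5/2:
  2·m_0 + 8·m_1 + 2·m_2 = 6(Δ_1 - Δ_0) = 12
Clamped end conditions give two more equations: 2h_0·m_0 + h_0·m_1 = 6(Δ_0 - p'(0)) = -33 and h_1·m_1 + 2h_1·m_2 = 6(p'(4) - Δ_1) = -15.
Forward elimination and back-substitution give m_0 = -45/4, m_1 = 6, m_2 = -27/4.
On [2, 4], p(x) = -1 + 3/4·(x - 2) + 3·(x - 2)² - 17/16·(x - 2)³.
With (x - 2) = 3/2: p(7/2) = 421/128.

3.2891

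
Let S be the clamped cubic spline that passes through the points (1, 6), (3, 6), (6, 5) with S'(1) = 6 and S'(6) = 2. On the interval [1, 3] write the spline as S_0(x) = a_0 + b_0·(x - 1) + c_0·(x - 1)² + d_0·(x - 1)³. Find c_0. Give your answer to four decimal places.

With σ_i denoting the second derivative at x_i, h_i = 2, 3, and Δ_i = (y_(i+1) − y_i)/h_i = 0, -1/3:
  2·σ_0 + 10·σ_1 + 3·σ_2 = 6(Δ_1 - Δ_0) = -2
Clamped end conditions give two more equations: 2h_0·σ_0 + h_0·σ_1 = 6(Δ_0 - S'(1)) = -36 and h_1·σ_1 + 2h_1·σ_2 = 6(S'(6) - Δ_1) = 14.
Solving: σ_0 = -48/5, σ_1 = 6/5, σ_2 = 26/15.
On [1, 3], with S_0(x) = a_0 + b_0·(x - 1) + c_0·(x - 1)² + d_0·(x - 1)³: c_0 = σ_0/2 = -24/5, d_0 = (σ_1 - σ_0)/(6h_0) = 9/10, b_0 = Δ_0 - h_0(2σ_0 + σ_1)/6 = 6.

-4.8000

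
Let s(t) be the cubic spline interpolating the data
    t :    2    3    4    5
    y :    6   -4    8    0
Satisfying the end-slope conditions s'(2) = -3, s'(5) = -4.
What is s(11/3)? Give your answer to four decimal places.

4.4444

Write M_i for s''(x_i). With h_i = 1, 1, 1 and divided differences Δ_i = -10, 12, -8, the continuity of s' gives the tridiagonal system
  1·M_0 + 4·M_1 + 1·M_2 = 6(Δ_1 - Δ_0) = 132
  1·M_1 + 4·M_2 + 1·M_3 = 6(Δ_2 - Δ_1) = -120
Clamped end conditions give two more equations: 2h_0·M_0 + h_0·M_1 = 6(Δ_0 - s'(2)) = -42 and h_2·M_2 + 2h_2·M_3 = 6(s'(5) - Δ_2) = 24.
Solving: M_0 = -152/3, M_1 = 178/3, M_2 = -164/3, M_3 = 118/3.
On [3, 4], s(t) = -4 + 4/3·(t - 3) + 89/3·(t - 3)² - 19·(t - 3)³.
With (t - 3) = 2/3: s(11/3) = 40/9.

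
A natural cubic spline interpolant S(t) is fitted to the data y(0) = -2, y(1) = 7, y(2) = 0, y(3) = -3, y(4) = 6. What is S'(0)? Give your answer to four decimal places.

With M_i denoting the second derivative at x_i, h_i = 1, 1, 1, 1, and Δ_i = (y_(i+1) − y_i)/h_i = 9, -7, -3, 9:
  1·M_0 + 4·M_1 + 1·M_2 = 6(Δ_1 - Δ_0) = -96
  1·M_1 + 4·M_2 + 1·M_3 = 6(Δ_2 - Δ_1) = 24
  1·M_2 + 4·M_3 + 1·M_4 = 6(Δ_3 - Δ_2) = 72
Natural end conditions: M_0 = M_4 = 0.
Hence M_0 = 0, M_1 = -183/7, M_2 = 60/7, M_3 = 111/7, M_4 = 0.
On [0, 1], S'(t) = b_0 + 2c_0·t + 3d_0·t² with b_0 = Δ_0 - h_0(2M_0 + M_1)/6 = 187/14, c_0 = M_0/2 = 0, d_0 = (M_1 - M_0)/(6h_0) = -61/14. So S'(0) = 187/14.

13.3571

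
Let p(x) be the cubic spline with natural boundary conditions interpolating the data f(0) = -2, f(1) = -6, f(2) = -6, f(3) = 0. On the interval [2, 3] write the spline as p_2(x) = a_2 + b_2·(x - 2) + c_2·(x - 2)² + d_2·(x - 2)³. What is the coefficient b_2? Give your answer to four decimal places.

Write M_i for p''(x_i). With h_i = 1, 1, 1 and divided differences Δ_i = -4, 0, 6, the continuity of p' gives the tridiagonal system
  1·M_0 + 4·M_1 + 1·M_2 = 6(Δ_1 - Δ_0) = 24
  1·M_1 + 4·M_2 + 1·M_3 = 6(Δ_2 - Δ_1) = 36
Natural end conditions: M_0 = M_3 = 0.
Forward elimination and back-substitution give M_0 = 0, M_1 = 4, M_2 = 8, M_3 = 0.
On [2, 3], with p_2(x) = a_2 + b_2·(x - 2) + c_2·(x - 2)² + d_2·(x - 2)³: c_2 = M_2/2 = 4, d_2 = (M_3 - M_2)/(6h_2) = -4/3, b_2 = Δ_2 - h_2(2M_2 + M_3)/6 = 10/3.

3.3333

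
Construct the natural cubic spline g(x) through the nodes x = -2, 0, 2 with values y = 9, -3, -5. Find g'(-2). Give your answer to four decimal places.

-7.2500

Put m_i = g'' at the i-th knot. Here h = (2, 2) and Δ = (-6, -1), so the interior equations h_(i-1)·m_(i-1) + 2(h_(i-1)+h_i)·m_i + h_i·m_(i+1) = 6(Δ_i − Δ_(i-1)) read
  2·m_0 + 8·m_1 + 2·m_2 = 6(Δ_1 - Δ_0) = 30
Natural end conditions: m_0 = m_2 = 0.
Hence m_0 = 0, m_1 = 15/4, m_2 = 0.
On [-2, 0], g'(x) = b_0 + 2c_0·(x + 2) + 3d_0·(x + 2)² with b_0 = Δ_0 - h_0(2m_0 + m_1)/6 = -29/4, c_0 = m_0/2 = 0, d_0 = (m_1 - m_0)/(6h_0) = 5/16. So g'(-2) = -29/4.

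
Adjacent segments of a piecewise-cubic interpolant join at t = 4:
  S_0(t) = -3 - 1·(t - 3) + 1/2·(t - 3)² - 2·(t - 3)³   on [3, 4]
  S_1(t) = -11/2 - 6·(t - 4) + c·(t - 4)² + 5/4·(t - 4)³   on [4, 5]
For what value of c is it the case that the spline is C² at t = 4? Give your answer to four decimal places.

S_0''(t) = 1 - 12·(t - 3), so S_0''(4) = -11. On the right, S_1''(4) = 2c, so c = -11/2.

-5.5000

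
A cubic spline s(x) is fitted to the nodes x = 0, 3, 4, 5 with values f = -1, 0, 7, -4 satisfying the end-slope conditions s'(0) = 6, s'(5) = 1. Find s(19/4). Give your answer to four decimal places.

-2.6837

Write σ_i for s''(x_i). With h_i = 3, 1, 1 and divided differences Δ_i = 1/3, 7, -11, the continuity of s' gives the tridiagonal system
  3·σ_0 + 8·σ_1 + 1·σ_2 = 6(Δ_1 - Δ_0) = 40
  1·σ_1 + 4·σ_2 + 1·σ_3 = 6(Δ_2 - Δ_1) = -108
Clamped end conditions give two more equations: 2h_0·σ_0 + h_0·σ_1 = 6(Δ_0 - s'(0)) = -34 and h_2·σ_2 + 2h_2·σ_3 = 6(s'(5) - Δ_2) = 72.
Solving: σ_0 = -1180/87, σ_1 = 458/29, σ_2 = -1324/29, σ_3 = 1706/29.
On [4, 5], s(x) = 7 - 162/29·(x - 4) - 662/29·(x - 4)² + 505/29·(x - 4)³.
With (x - 4) = 3/4: s(19/4) = -4981/1856.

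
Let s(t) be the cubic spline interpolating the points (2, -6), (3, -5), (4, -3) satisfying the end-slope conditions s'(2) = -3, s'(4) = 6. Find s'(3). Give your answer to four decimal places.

Write m_i for s''(x_i). With h_i = 1, 1 and divided differences Δ_i = 1, 2, the continuity of s' gives the tridiagonal system
  1·m_0 + 4·m_1 + 1·m_2 = 6(Δ_1 - Δ_0) = 6
Clamped end conditions give two more equations: 2h_0·m_0 + h_0·m_1 = 6(Δ_0 - s'(2)) = 24 and h_1·m_1 + 2h_1·m_2 = 6(s'(4) - Δ_1) = 24.
Solving the tridiagonal system: m_0 = 15, m_1 = -6, m_2 = 15.
On [3, 4], s'(t) = b_1 + 2c_1·(t - 3) + 3d_1·(t - 3)² with b_1 = Δ_1 - h_1(2m_1 + m_2)/6 = 3/2, c_1 = m_1/2 = -3, d_1 = (m_2 - m_1)/(6h_1) = 7/2. So s'(3) = 3/2.

1.5000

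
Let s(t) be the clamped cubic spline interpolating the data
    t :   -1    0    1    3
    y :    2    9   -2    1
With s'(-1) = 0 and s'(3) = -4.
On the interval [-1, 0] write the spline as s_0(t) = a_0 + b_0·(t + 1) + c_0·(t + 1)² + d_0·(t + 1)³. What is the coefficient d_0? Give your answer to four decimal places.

Let M_i = s''(x_i). Step sizes h_i = 1, 1, 2; slopes of the chords Δ_i = (y_(i+1) - y_i)/h_i = 7, -11, 3/2.
  1·M_0 + 4·M_1 + 1·M_2 = 6(Δ_1 - Δ_0) = -108
  1·M_1 + 6·M_2 + 2·M_3 = 6(Δ_2 - Δ_1) = 75
Clamped end conditions give two more equations: 2h_0·M_0 + h_0·M_1 = 6(Δ_0 - s'(-1)) = 42 and h_2·M_2 + 2h_2·M_3 = 6(s'(3) - Δ_2) = -33.
Forward elimination and back-substitution give M_0 = 953/22, M_1 = -491/11, M_2 = 599/22, M_3 = -481/22.
On [-1, 0], with s_0(t) = a_0 + b_0·(t + 1) + c_0·(t + 1)² + d_0·(t + 1)³: c_0 = M_0/2 = 953/44, d_0 = (M_1 - M_0)/(6h_0) = -645/44, b_0 = Δ_0 - h_0(2M_0 + M_1)/6 = 0.

-14.6591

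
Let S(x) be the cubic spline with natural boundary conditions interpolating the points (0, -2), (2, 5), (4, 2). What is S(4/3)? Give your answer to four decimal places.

3.5926

Put M_i = S'' at the i-th knot. Here h = (2, 2) and Δ = (7/2, -3/2), so the interior equations h_(i-1)·M_(i-1) + 2(h_(i-1)+h_i)·M_i + h_i·M_(i+1) = 6(Δ_i − Δ_(i-1)) read
  2·M_0 + 8·M_1 + 2·M_2 = 6(Δ_1 - Δ_0) = -30
Natural end conditions: M_0 = M_2 = 0.
Hence M_0 = 0, M_1 = -15/4, M_2 = 0.
On [0, 2], S(x) = -2 + 19/4·x + 0·x² - 5/16·x³.
With x = 4/3: S(4/3) = 97/27.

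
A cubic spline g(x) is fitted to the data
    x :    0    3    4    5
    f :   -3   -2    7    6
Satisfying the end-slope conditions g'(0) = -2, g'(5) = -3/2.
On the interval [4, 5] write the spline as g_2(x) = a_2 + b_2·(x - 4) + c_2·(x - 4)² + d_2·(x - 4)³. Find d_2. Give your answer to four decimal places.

Write M_i for g''(x_i). With h_i = 3, 1, 1 and divided differences Δ_i = 1/3, 9, -1, the continuity of g' gives the tridiagonal system
  3·M_0 + 8·M_1 + 1·M_2 = 6(Δ_1 - Δ_0) = 52
  1·M_1 + 4·M_2 + 1·M_3 = 6(Δ_2 - Δ_1) = -60
Clamped end conditions give two more equations: 2h_0·M_0 + h_0·M_1 = 6(Δ_0 - g'(0)) = 14 and h_2·M_2 + 2h_2·M_3 = 6(g'(5) - Δ_2) = -3.
Hence M_0 = -229/87, M_1 = 288/29, M_2 = -567/29, M_3 = 240/29.
On [4, 5], with g_2(x) = a_2 + b_2·(x - 4) + c_2·(x - 4)² + d_2·(x - 4)³: c_2 = M_2/2 = -567/58, d_2 = (M_3 - M_2)/(6h_2) = 269/58, b_2 = Δ_2 - h_2(2M_2 + M_3)/6 = 120/29.

4.6379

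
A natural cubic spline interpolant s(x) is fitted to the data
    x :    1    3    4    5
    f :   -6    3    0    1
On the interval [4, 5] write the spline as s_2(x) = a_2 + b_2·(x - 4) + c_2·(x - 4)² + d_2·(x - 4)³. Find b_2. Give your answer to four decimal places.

-1.7391

With σ_i denoting the second derivative at x_i, h_i = 2, 1, 1, and Δ_i = (y_(i+1) − y_i)/h_i = 9/2, -3, 1:
  2·σ_0 + 6·σ_1 + 1·σ_2 = 6(Δ_1 - Δ_0) = -45
  1·σ_1 + 4·σ_2 + 1·σ_3 = 6(Δ_2 - Δ_1) = 24
Natural end conditions: σ_0 = σ_3 = 0.
Solving the tridiagonal system: σ_0 = 0, σ_1 = -204/23, σ_2 = 189/23, σ_3 = 0.
On [4, 5], with s_2(x) = a_2 + b_2·(x - 4) + c_2·(x - 4)² + d_2·(x - 4)³: c_2 = σ_2/2 = 189/46, d_2 = (σ_3 - σ_2)/(6h_2) = -63/46, b_2 = Δ_2 - h_2(2σ_2 + σ_3)/6 = -40/23.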